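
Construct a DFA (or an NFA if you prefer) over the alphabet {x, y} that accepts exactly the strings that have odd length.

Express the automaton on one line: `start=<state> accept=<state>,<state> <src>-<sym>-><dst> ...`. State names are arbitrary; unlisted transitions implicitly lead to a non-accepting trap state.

Only the length mod 2 matters, so use a 2-cycle: from any state, every input symbol moves to the next state, wrapping q1 back to q0. Mark q1 accepting.
2 states suffice.
        x   y  
>  q0   q1  q1 
 * q1   q0  q0 
(> = start, * = accepting)

start=q0 accept=q1 q0-x->q1 q0-y->q1 q1-x->q0 q1-y->q0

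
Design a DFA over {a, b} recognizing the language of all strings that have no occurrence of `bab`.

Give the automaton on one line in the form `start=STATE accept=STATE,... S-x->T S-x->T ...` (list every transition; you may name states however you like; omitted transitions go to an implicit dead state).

This is the complement of 'contains `bab`'. Use the same substring-matching states — S0 through S3 holding how much of `bab` has just been matched — but flip the accepting set: everything except the trap S3 accepts.
A 4-state machine:
        a   b  
>* S0   S0  S1 
 * S1   S2  S1 
 * S2   S0  S3 
   S3   S3  S3 
(> = start, * = accepting)

start=S0 accept=S0,S1,S2 S0-a->S0 S0-b->S1 S1-a->S2 S1-b->S1 S2-a->S0 S2-b->S3 S3-a->S3 S3-b->S3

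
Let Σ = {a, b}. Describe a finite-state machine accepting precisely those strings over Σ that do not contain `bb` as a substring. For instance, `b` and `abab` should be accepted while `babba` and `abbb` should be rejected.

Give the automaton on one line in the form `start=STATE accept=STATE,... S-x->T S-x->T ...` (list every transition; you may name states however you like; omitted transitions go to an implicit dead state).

Track partial matches of the forbidden pattern `bb`. State q2 is a dead state reached once `bb` has occurred; every other state accepts. q0 means no part of `bb` is currently matched.
3 states suffice.
        a   b  
>* q0   q0  q1 
 * q1   q0  q2 
   q2   q2  q2 
(> = start, * = accepting)

start=q0 accept=q0,q1 q0-a->q0 q0-b->q1 q1-a->q0 q1-b->q2 q2-a->q2 q2-b->q2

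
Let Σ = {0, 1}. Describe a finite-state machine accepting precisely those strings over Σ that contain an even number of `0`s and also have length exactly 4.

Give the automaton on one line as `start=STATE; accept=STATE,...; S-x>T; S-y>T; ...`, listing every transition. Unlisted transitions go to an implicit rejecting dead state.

Run two small machines in parallel and take their product. The first has 2 states tracking the count of `0`s modulo 2; the second has 6 states tracking the input length, saturating at 5. A product state is a pair (one from each), accepting exactly when both do. Equivalent product states are then merged.
9 states suffice.
       0  1 
>  A   B  C 
   B   D  E 
   C   E  D 
   D   F  G 
   E   G  F 
   F   H  I 
   G   I  H 
 * H   I  I 
   I   I  I 
(> = start, * = accepting)

start=A; accept=H; A-0>B; A-1>C; B-0>D; B-1>E; C-0>E; C-1>D; D-0>F; D-1>G; E-0>G; E-1>F; F-0>H; F-1>I; G-0>I; G-1>H; H-0>I; H-1>I; I-0>I; I-1>I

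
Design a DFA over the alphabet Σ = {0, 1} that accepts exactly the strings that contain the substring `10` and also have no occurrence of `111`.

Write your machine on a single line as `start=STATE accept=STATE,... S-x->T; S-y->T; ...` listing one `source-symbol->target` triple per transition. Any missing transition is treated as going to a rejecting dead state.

start=A; accept=C,E,G; A-0->A; A-1->B; B-0->C; B-1->D; C-0->C; C-1->E; D-0->C; D-1->F; E-0->C; E-1->G; F-0->F; F-1->F; G-0->C; G-1->F

Run two small machines in parallel and take their product. The first has 3 states tracking whether and how much of `10` has been seen; the second has 4 states tracking partial matches of the forbidden pattern `111`. A product state is a pair (one from each), accepting exactly when both do. After merging equivalent states the machine shrinks.
       0  1 
>  A   A  B 
   B   C  D 
 * C   C  E 
   D   C  F 
 * E   C  G 
   F   F  F 
 * G   C  F 
(> = start, * = accepting)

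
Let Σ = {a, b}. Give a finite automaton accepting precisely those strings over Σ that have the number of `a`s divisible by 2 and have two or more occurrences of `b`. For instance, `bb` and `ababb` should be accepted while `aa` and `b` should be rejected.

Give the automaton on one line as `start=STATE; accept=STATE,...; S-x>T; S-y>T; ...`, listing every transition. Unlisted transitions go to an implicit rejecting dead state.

start=q0; accept=q4,q6; q0-a>q1; q0-b>q2; q1-a>q0; q1-b>q3; q2-a>q3; q2-b>q4; q3-a>q2; q3-b>q5; q4-a>q5; q4-b>q6; q5-a>q4; q5-b>q7; q6-a>q7; q6-b>q6; q7-a>q6; q7-b>q7

Build one automaton per condition and run them in lockstep. One (2 states) tracks the count of `a`s modulo 2; the other (4 states) tracks the count of `b`s, saturating at 3. Each combined state is a pair, one component from each; accept when both components accept.
An 8-state machine:
        a   b  
>  q0   q1  q2 
   q1   q0  q3 
   q2   q3  q4 
   q3   q2  q5 
 * q4   q5  q6 
   q5   q4  q7 
 * q6   q7  q6 
   q7   q6  q7 
(> = start, * = accepting)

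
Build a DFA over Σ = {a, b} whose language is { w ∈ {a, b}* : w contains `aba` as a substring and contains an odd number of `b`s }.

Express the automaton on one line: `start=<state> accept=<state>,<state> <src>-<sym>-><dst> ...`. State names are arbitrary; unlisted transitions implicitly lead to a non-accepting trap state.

Handle the two conditions separately and then intersect. The first has 4 states tracking whether and how much of `aba` has been seen; the second has 2 states tracking the count of `b`s modulo 2. A product state is a pair (one from each), accepting exactly when both do.
An 8-state machine:
        a   b  
>  q0   q1  q2 
   q1   q1  q3 
   q2   q4  q0 
   q3   q5  q0 
   q4   q4  q6 
 * q5   q5  q7 
   q6   q7  q2 
   q7   q7  q5 
(> = start, * = accepting)

start=q0 accept=q5 q0-a->q1 q0-b->q2 q1-a->q1 q1-b->q3 q2-a->q4 q2-b->q0 q3-a->q5 q3-b->q0 q4-a->q4 q4-b->q6 q5-a->q5 q5-b->q7 q6-a->q7 q6-b->q2 q7-a->q7 q7-b->q5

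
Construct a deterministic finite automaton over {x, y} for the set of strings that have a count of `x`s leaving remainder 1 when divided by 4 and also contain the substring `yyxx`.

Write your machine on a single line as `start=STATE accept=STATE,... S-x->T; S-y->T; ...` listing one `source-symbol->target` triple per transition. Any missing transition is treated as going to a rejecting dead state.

start=q0; accept=q19; q0-x->q1; q0-y->q2; q1-x->q3; q1-y->q4; q2-x->q1; q2-y->q5; q3-x->q6; q3-y->q7; q4-x->q3; q4-y->q8; q5-x->q9; q5-y->q5; q6-x->q0; q6-y->q10; q7-x->q6; q7-y->q11; q8-x->q12; q8-y->q8; q9-x->q13; q9-y->q4; q10-x->q0; q10-y->q14; q11-x->q15; q11-y->q11; q12-x->q16; q12-y->q7; q13-x->q16; q13-y->q13; q14-x->q17; q14-y->q14; q15-x->q18; q15-y->q10; q16-x->q18; q16-y->q16; q17-x->q19; q17-y->q2; q18-x->q19; q18-y->q18; q19-x->q13; q19-y->q19

Handle the two conditions separately and then intersect. One (4 states) tracks the count of `x`s modulo 4; the other (5 states) tracks whether and how much of `yyxx` has been seen. Each combined state is a pair, one component from each; accept when both components accept.
With 20 states:
          x    y  
>  q0     q1   q2 
   q1     q3   q4 
   q2     q1   q5 
   q3     q6   q7 
   q4     q3   q8 
   q5     q9   q5 
   q6     q0  q10 
   q7     q6  q11 
   q8    q12   q8 
   q9    q13   q4 
   q10    q0  q14 
   q11   q15  q11 
   q12   q16   q7 
   q13   q16  q13 
   q14   q17  q14 
   q15   q18  q10 
   q16   q18  q16 
   q17   q19   q2 
   q18   q19  q18 
 * q19   q13  q19 
(> = start, * = accepting)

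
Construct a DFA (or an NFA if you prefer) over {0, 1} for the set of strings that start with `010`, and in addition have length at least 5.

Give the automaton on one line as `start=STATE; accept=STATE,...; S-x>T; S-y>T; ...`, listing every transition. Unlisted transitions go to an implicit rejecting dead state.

Run two small machines in parallel and take their product. The first has 5 states tracking whether the input so far still matches the prefix `010`; the second has 7 states tracking the input length, saturating at 6. A product state is a pair (one from each), accepting exactly when both do. Minimizing collapses redundant product states.
       0  1 
>  A   B  C 
   B   C  D 
   C   C  C 
   D   E  C 
   E   F  F 
   F   G  G 
 * G   G  G 
(> = start, * = accepting)

start=A; accept=G; A-0>B; A-1>C; B-0>C; B-1>D; C-0>C; C-1>C; D-0>E; D-1>C; E-0>F; E-1>F; F-0>G; F-1>G; G-0>G; G-1>G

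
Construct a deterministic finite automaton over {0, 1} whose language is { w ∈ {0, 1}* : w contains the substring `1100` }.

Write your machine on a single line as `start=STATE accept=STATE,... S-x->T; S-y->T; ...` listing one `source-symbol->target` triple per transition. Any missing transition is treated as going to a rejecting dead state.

Track how much of `1100` has been matched so far: state s0 is no progress, s4 is the absorbing accept state reached once `1100` has occurred. Intermediate states record partial matches; on a mismatch, fall back to the longest reusable overlap.
A 5-state machine:
        0   1  
>  s0   s0  s1 
   s1   s0  s2 
   s2   s3  s2 
   s3   s4  s1 
 * s4   s4  s4 
(> = start, * = accepting)

start=s0; accept=s4; s0-0->s0; s0-1->s1; s1-0->s0; s1-1->s2; s2-0->s3; s2-1->s2; s3-0->s4; s3-1->s1; s4-0->s4; s4-1->s4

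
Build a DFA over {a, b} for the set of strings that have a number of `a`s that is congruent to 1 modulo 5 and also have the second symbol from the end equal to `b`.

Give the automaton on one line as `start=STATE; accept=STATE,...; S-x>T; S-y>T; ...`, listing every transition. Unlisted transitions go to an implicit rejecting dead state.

Run two small machines in parallel and take their product. The first has 5 states tracking the count of `a`s modulo 5; the second has 7 states tracking the last 2 symbols read. A product state is a pair (one from each), accepting exactly when both do.
          a    b  
>  q0     q1   q2 
   q1     q3   q4 
   q2     q5   q6 
   q3     q7   q8 
   q4     q9  q10 
 * q5     q3   q4 
   q6     q5   q6 
   q7    q11  q12 
   q8    q13  q14 
   q9     q7   q8 
 * q10    q9  q10 
   q11   q15  q16 
   q12   q17  q18 
   q13   q11  q12 
   q14   q13  q14 
   q15   q19  q20 
   q16   q21  q22 
   q17   q15  q16 
   q18   q17  q18 
   q19    q3   q4 
   q20    q5   q6 
   q21   q19  q20 
   q22   q21  q22 
(> = start, * = accepting)

start=q0; accept=q5,q10; q0-a>q1; q0-b>q2; q1-a>q3; q1-b>q4; q2-a>q5; q2-b>q6; q3-a>q7; q3-b>q8; q4-a>q9; q4-b>q10; q5-a>q3; q5-b>q4; q6-a>q5; q6-b>q6; q7-a>q11; q7-b>q12; q8-a>q13; q8-b>q14; q9-a>q7; q9-b>q8; q10-a>q9; q10-b>q10; q11-a>q15; q11-b>q16; q12-a>q17; q12-b>q18; q13-a>q11; q13-b>q12; q14-a>q13; q14-b>q14; q15-a>q19; q15-b>q20; q16-a>q21; q16-b>q22; q17-a>q15; q17-b>q16; q18-a>q17; q18-b>q18; q19-a>q3; q19-b>q4; q20-a>q5; q20-b>q6; q21-a>q19; q21-b>q20; q22-a>q21; q22-b>q22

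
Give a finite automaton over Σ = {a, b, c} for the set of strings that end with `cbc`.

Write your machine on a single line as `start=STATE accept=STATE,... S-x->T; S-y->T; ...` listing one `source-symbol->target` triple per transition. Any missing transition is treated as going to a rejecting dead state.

start=S0; accept=S3; S0-a->S0; S0-b->S0; S0-c->S1; S1-a->S0; S1-b->S2; S1-c->S1; S2-a->S0; S2-b->S0; S2-c->S3; S3-a->S0; S3-b->S2; S3-c->S1

Let each state record the length of the longest suffix of the input read so far that is also a prefix of `cbc`. S1 means the last symbol is `c`; S2 means the last 2 symbols are `cb`; S3 means the last 3 symbols are `cbc`. Accept only at S3, where the string currently ends in `cbc`.
A 4-state machine:
        a   b   c  
>  S0   S0  S0  S1 
   S1   S0  S2  S1 
   S2   S0  S0  S3 
 * S3   S0  S2  S1 
(> = start, * = accepting)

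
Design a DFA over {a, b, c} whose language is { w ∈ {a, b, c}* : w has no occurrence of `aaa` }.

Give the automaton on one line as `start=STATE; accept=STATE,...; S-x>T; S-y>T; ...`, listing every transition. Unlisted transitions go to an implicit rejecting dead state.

This is the complement of 'contains `aaa`'. Use the same substring-matching states — s0 through s3 holding how much of `aaa` has just been matched — but flip the accepting set: everything except the trap s3 accepts.
4 states suffice.
        a   b   c  
>* s0   s1  s0  s0 
 * s1   s2  s0  s0 
 * s2   s3  s0  s0 
   s3   s3  s3  s3 
(> = start, * = accepting)

start=s0; accept=s0,s1,s2; s0-a>s1; s0-b>s0; s0-c>s0; s1-a>s2; s1-b>s0; s1-c>s0; s2-a>s3; s2-b>s0; s2-c>s0; s3-a>s3; s3-b>s3; s3-c>s3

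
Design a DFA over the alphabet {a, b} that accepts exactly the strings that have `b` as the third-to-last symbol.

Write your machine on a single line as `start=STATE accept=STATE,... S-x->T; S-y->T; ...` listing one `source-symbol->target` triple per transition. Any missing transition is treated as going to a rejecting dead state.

Because acceptance depends on a position counted from the end, the machine has to buffer the most recent 3 symbols. Make each state the string of the last up-to-3 symbols read; on input `x` shift the window left and append `x`. Accept when the buffered window has length 3 and begins with `b`.
A 15-state machine:
          a    b  
>  S0     S1   S2 
   S1     S3   S4 
   S2     S5   S6 
   S3     S7   S8 
   S4     S9  S10 
   S5    S11  S12 
   S6    S13  S14 
   S7     S7   S8 
   S8     S9  S10 
   S9    S11  S12 
   S10   S13  S14 
 * S11    S7   S8 
 * S12    S9  S10 
 * S13   S11  S12 
 * S14   S13  S14 
(> = start, * = accepting)

start=S0; accept=S11,S12,S13,S14; S0-a->S1; S0-b->S2; S1-a->S3; S1-b->S4; S2-a->S5; S2-b->S6; S3-a->S7; S3-b->S8; S4-a->S9; S4-b->S10; S5-a->S11; S5-b->S12; S6-a->S13; S6-b->S14; S7-a->S7; S7-b->S8; S8-a->S9; S8-b->S10; S9-a->S11; S9-b->S12; S10-a->S13; S10-b->S14; S11-a->S7; S11-b->S8; S12-a->S9; S12-b->S10; S13-a->S11; S13-b->S12; S14-a->S13; S14-b->S14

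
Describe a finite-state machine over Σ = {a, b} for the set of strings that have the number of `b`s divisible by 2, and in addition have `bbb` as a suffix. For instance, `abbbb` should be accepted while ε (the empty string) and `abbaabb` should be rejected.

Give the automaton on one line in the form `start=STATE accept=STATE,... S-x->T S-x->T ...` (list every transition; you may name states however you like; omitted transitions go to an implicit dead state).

start=q0 accept=q4 q0-a->q0 q0-b->q1 q1-a->q1 q1-b->q2 q2-a->q0 q2-b->q3 q3-a->q1 q3-b->q4 q4-a->q0 q4-b->q3

Handle the two conditions separately and then intersect. One (2 states) tracks the count of `b`s modulo 2; the other (4 states) tracks how much of the suffix `bbb` has currently been matched. Each combined state is a pair, one component from each; accept when both components accept. After merging equivalent states the machine shrinks.
A 5-state machine:
        a   b  
>  q0   q0  q1 
   q1   q1  q2 
   q2   q0  q3 
   q3   q1  q4 
 * q4   q0  q3 
(> = start, * = accepting)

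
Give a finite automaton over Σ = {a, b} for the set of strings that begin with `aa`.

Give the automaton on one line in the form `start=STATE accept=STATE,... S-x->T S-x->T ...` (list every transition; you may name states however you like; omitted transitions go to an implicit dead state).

start=s0 accept=s2 s0-a->s1 s0-b->s3 s1-a->s2 s1-b->s3 s2-a->s2 s2-b->s2 s3-a->s3 s3-b->s3

Check the first 2 symbols one by one: s0 through s1 record how many have matched `aa` so far; any wrong symbol goes to the dead state s3. After all 2 match we enter the accepting sink s2.
        a   b  
>  s0   s1  s3 
   s1   s2  s3 
 * s2   s2  s2 
   s3   s3  s3 
(> = start, * = accepting)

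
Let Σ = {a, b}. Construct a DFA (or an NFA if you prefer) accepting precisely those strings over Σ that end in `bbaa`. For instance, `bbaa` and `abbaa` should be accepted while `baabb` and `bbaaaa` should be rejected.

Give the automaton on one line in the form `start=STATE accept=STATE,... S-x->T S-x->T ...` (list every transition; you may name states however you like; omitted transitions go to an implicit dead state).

start=s0 accept=s4 s0-a->s0 s0-b->s1 s1-a->s0 s1-b->s2 s2-a->s3 s2-b->s2 s3-a->s4 s3-b->s1 s4-a->s0 s4-b->s1

Remember how much of `bbaa` the current input suffix matches. State s0 means no match yet; s1 means the last symbol is `b`; s2 means the last 2 symbols are `bb`; s3 means the last 3 symbols are `bba`; s4 means the last 4 symbols are `bbaa`. Only s4 accepts. On a mismatch, fall back to the longest proper suffix that is still a prefix of `bbaa`.
        a   b  
>  s0   s0  s1 
   s1   s0  s2 
   s2   s3  s2 
   s3   s4  s1 
 * s4   s0  s1 
(> = start, * = accepting)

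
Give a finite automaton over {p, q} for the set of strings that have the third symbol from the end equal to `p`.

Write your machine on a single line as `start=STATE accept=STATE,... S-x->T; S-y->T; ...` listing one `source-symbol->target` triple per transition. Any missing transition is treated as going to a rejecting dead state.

Because acceptance depends on a position counted from the end, the machine has to buffer the most recent 3 symbols. Make each state the string of the last up-to-3 symbols read; on input `x` shift the window left and append `x`. Accept when the buffered window has length 3 and begins with `p`.
15 states suffice.
          p    q  
>  s0     s1   s2 
   s1     s3   s4 
   s2     s5   s6 
   s3     s7   s8 
   s4     s9  s10 
   s5    s11  s12 
   s6    s13  s14 
 * s7     s7   s8 
 * s8     s9  s10 
 * s9    s11  s12 
 * s10   s13  s14 
   s11    s7   s8 
   s12    s9  s10 
   s13   s11  s12 
   s14   s13  s14 
(> = start, * = accepting)

start=s0; accept=s7,s8,s9,s10; s0-p->s1; s0-q->s2; s1-p->s3; s1-q->s4; s2-p->s5; s2-q->s6; s3-p->s7; s3-q->s8; s4-p->s9; s4-q->s10; s5-p->s11; s5-q->s12; s6-p->s13; s6-q->s14; s7-p->s7; s7-q->s8; s8-p->s9; s8-q->s10; s9-p->s11; s9-q->s12; s10-p->s13; s10-q->s14; s11-p->s7; s11-q->s8; s12-p->s9; s12-q->s10; s13-p->s11; s13-q->s12; s14-p->s13; s14-q->s14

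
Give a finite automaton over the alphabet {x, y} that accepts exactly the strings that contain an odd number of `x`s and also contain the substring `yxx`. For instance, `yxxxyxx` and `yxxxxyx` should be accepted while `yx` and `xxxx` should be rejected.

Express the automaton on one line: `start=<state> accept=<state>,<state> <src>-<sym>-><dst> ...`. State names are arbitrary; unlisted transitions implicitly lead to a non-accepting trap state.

start=s0 accept=s7 s0-x->s1 s0-y->s2 s1-x->s0 s1-y->s3 s2-x->s4 s2-y->s2 s3-x->s5 s3-y->s3 s4-x->s6 s4-y->s3 s5-x->s7 s5-y->s2 s6-x->s7 s6-y->s6 s7-x->s6 s7-y->s7

Build one automaton per condition and run them in lockstep. One (2 states) tracks the count of `x`s modulo 2; the other (4 states) tracks whether and how much of `yxx` has been seen. Each combined state is a pair, one component from each; accept when both components accept.
8 states suffice.
        x   y  
>  s0   s1  s2 
   s1   s0  s3 
   s2   s4  s2 
   s3   s5  s3 
   s4   s6  s3 
   s5   s7  s2 
   s6   s7  s6 
 * s7   s6  s7 
(> = start, * = accepting)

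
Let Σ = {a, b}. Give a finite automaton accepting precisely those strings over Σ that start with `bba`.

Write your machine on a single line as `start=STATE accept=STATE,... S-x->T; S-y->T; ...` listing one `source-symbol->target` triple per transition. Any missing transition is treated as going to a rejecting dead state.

start=S0; accept=S3; S0-a->S4; S0-b->S1; S1-a->S4; S1-b->S2; S2-a->S3; S2-b->S4; S3-a->S3; S3-b->S3; S4-a->S4; S4-b->S4

Walk along `bba` while the input agrees: from S0 take `b` to S1, and so on. Any deviation drops to the rejecting sink S4. Once S3 is reached the prefix is confirmed and every continuation is accepted.
5 states suffice.
        a   b  
>  S0   S4  S1 
   S1   S4  S2 
   S2   S3  S4 
 * S3   S3  S3 
   S4   S4  S4 
(> = start, * = accepting)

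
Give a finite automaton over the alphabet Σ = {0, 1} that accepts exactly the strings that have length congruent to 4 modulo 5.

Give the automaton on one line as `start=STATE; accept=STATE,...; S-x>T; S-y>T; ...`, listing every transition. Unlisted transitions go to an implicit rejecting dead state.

Count input length modulo 5: every symbol advances one step around the cycle s0 → s1 → s2 → s3 → s4 → s0. Accept at s4.
A 5-state machine:
        0   1  
>  s0   s1  s1 
   s1   s2  s2 
   s2   s3  s3 
   s3   s4  s4 
 * s4   s0  s0 
(> = start, * = accepting)

start=s0; accept=s4; s0-0>s1; s0-1>s1; s1-0>s2; s1-1>s2; s2-0>s3; s2-1>s3; s3-0>s4; s3-1>s4; s4-0>s0; s4-1>s0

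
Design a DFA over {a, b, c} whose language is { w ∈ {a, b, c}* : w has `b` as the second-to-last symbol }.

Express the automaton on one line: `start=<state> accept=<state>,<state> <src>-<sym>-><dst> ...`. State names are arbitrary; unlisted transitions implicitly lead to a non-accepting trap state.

start=q0 accept=q7,q8,q9 q0-a->q1 q0-b->q2 q0-c->q3 q1-a->q4 q1-b->q5 q1-c->q6 q2-a->q7 q2-b->q8 q2-c->q9 q3-a->q10 q3-b->q11 q3-c->q12 q4-a->q4 q4-b->q5 q4-c->q6 q5-a->q7 q5-b->q8 q5-c->q9 q6-a->q10 q6-b->q11 q6-c->q12 q7-a->q4 q7-b->q5 q7-c->q6 q8-a->q7 q8-b->q8 q8-c->q9 q9-a->q10 q9-b->q11 q9-c->q12 q10-a->q4 q10-b->q5 q10-c->q6 q11-a->q7 q11-b->q8 q11-c->q9 q12-a->q10 q12-b->q11 q12-c->q12

A DFA must remember the last 2 symbols (since which symbol is second-to-last isn't known until the input ends). Use one state per possible window of the last ≤2 symbols; accept from those whose window starts with `b`.
13 states suffice.
          a    b    c  
>  q0     q1   q2   q3 
   q1     q4   q5   q6 
   q2     q7   q8   q9 
   q3    q10  q11  q12 
   q4     q4   q5   q6 
   q5     q7   q8   q9 
   q6    q10  q11  q12 
 * q7     q4   q5   q6 
 * q8     q7   q8   q9 
 * q9    q10  q11  q12 
   q10    q4   q5   q6 
   q11    q7   q8   q9 
   q12   q10  q11  q12 
(> = start, * = accepting)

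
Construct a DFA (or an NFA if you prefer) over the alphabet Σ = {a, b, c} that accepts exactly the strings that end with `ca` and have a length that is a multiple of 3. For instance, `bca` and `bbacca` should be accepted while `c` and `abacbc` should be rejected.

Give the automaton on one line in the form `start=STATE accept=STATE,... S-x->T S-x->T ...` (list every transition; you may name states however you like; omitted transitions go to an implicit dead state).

start=q0 accept=q4 q0-a->q1 q0-b->q1 q0-c->q1 q1-a->q2 q1-b->q2 q1-c->q3 q2-a->q0 q2-b->q0 q2-c->q0 q3-a->q4 q3-b->q0 q3-c->q0 q4-a->q1 q4-b->q1 q4-c->q1

Run two small machines in parallel and take their product. The first has 3 states tracking how much of the suffix `ca` has currently been matched; the second has 3 states tracking the input length modulo 3. A product state is a pair (one from each), accepting exactly when both do. Equivalent product states are then merged.
5 states suffice.
        a   b   c  
>  q0   q1  q1  q1 
   q1   q2  q2  q3 
   q2   q0  q0  q0 
   q3   q4  q0  q0 
 * q4   q1  q1  q1 
(> = start, * = accepting)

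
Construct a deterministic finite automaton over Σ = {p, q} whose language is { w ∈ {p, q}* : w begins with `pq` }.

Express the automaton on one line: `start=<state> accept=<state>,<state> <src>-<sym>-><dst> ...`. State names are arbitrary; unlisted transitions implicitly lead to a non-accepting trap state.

start=A accept=C A-p->B A-q->D B-p->D B-q->C C-p->C C-q->C D-p->D D-q->D

Check the first 2 symbols one by one: A through B record how many have matched `pq` so far; any wrong symbol goes to the dead state D. After all 2 match we enter the accepting sink C.
4 states suffice.
       p  q 
>  A   B  D 
   B   D  C 
 * C   C  C 
   D   D  D 
(> = start, * = accepting)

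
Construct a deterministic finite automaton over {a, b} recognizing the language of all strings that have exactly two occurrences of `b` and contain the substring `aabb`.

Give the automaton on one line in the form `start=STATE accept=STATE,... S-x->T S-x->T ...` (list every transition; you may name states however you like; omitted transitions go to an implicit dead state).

Build one automaton per condition and run them in lockstep. The first has 4 states tracking the count of `b`s, saturating at 3; the second has 5 states tracking whether and how much of `aabb` has been seen. A product state is a pair (one from each), accepting exactly when both do. Equivalent product states are then merged.
        a   b  
>  S0   S1  S2 
   S1   S3  S2 
   S2   S2  S2 
   S3   S3  S4 
   S4   S2  S5 
 * S5   S5  S2 
(> = start, * = accepting)

start=S0 accept=S5 S0-a->S1 S0-b->S2 S1-a->S3 S1-b->S2 S2-a->S2 S2-b->S2 S3-a->S3 S3-b->S4 S4-a->S2 S4-b->S5 S5-a->S5 S5-b->S2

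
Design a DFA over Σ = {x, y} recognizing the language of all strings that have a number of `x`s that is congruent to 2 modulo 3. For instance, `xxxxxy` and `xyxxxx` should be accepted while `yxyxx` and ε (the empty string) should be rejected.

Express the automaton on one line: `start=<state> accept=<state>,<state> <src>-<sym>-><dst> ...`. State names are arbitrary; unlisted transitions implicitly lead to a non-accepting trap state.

start=q0 accept=q2 q0-x->q1 q0-y->q0 q1-x->q2 q1-y->q1 q2-x->q0 q2-y->q2

Keep the running count of `x`s modulo 3: each `x` advances along the cycle q0 → q1 → q2 → q0 while other symbols loop. Accept at q2.
A 3-state machine:
        x   y  
>  q0   q1  q0 
   q1   q2  q1 
 * q2   q0  q2 
(> = start, * = accepting)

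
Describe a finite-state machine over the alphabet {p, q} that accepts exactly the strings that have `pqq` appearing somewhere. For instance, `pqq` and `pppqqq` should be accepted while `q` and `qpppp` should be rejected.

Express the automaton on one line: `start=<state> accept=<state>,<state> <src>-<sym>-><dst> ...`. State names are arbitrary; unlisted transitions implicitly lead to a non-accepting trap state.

States s0..s2 record the length of the longest prefix of `pqq` that matches the current input suffix. Reaching s3 means `pqq` has been seen, and we stay there forever. Accept from s3.
A 4-state machine:
        p   q  
>  s0   s1  s0 
   s1   s1  s2 
   s2   s1  s3 
 * s3   s3  s3 
(> = start, * = accepting)

start=s0 accept=s3 s0-p->s1 s0-q->s0 s1-p->s1 s1-q->s2 s2-p->s1 s2-q->s3 s3-p->s3 s3-q->s3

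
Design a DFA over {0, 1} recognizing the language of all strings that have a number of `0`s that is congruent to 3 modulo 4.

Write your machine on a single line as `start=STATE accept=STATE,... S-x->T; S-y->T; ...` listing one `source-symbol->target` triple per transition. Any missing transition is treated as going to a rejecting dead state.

start=S0; accept=S3; S0-0->S1; S0-1->S0; S1-0->S2; S1-1->S1; S2-0->S3; S2-1->S2; S3-0->S0; S3-1->S3

The only thing that matters is how many `0`s have appeared, reduced mod 4. Use one state per residue: S0 for 0, …, S3 for 3. Reading `0` moves to the next residue; anything else stays put. S3 is accepting.
4 states suffice.
        0   1  
>  S0   S1  S0 
   S1   S2  S1 
   S2   S3  S2 
 * S3   S0  S3 
(> = start, * = accepting)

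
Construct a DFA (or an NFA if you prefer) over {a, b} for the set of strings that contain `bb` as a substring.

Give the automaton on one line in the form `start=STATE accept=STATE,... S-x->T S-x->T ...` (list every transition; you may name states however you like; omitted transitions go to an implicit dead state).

Track how much of `bb` has been matched so far: state q0 is no progress, q2 is the absorbing accept state reached once `bb` has occurred. Intermediate states record partial matches; on a mismatch, fall back to the longest reusable overlap.
A 3-state machine:
        a   b  
>  q0   q0  q1 
   q1   q0  q2 
 * q2   q2  q2 
(> = start, * = accepting)

start=q0 accept=q2 q0-a->q0 q0-b->q1 q1-a->q0 q1-b->q2 q2-a->q2 q2-b->q2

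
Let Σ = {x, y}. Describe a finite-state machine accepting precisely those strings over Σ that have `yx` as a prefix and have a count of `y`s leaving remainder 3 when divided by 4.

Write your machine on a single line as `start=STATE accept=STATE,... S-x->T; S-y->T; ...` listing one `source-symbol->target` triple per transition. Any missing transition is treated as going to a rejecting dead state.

start=S0; accept=S5; S0-x->S1; S0-y->S2; S1-x->S1; S1-y->S1; S2-x->S3; S2-y->S1; S3-x->S3; S3-y->S4; S4-x->S4; S4-y->S5; S5-x->S5; S5-y->S6; S6-x->S6; S6-y->S3

Build one automaton per condition and run them in lockstep. One (4 states) tracks whether the input so far still matches the prefix `yx`; the other (4 states) tracks the count of `y`s modulo 4. Each combined state is a pair, one component from each; accept when both components accept. Minimizing collapses redundant product states.
        x   y  
>  S0   S1  S2 
   S1   S1  S1 
   S2   S3  S1 
   S3   S3  S4 
   S4   S4  S5 
 * S5   S5  S6 
   S6   S6  S3 
(> = start, * = accepting)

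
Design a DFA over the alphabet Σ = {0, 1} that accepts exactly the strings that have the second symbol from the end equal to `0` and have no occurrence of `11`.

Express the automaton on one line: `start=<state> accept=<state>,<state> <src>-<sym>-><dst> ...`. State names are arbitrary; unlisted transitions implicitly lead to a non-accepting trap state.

start=q0 accept=q3,q4 q0-0->q1 q0-1->q2 q1-0->q3 q1-1->q4 q2-0->q5 q2-1->q6 q3-0->q3 q3-1->q4 q4-0->q5 q4-1->q6 q5-0->q3 q5-1->q4 q6-0->q7 q6-1->q6 q7-0->q8 q7-1->q9 q8-0->q8 q8-1->q9 q9-0->q7 q9-1->q6

Handle the two conditions separately and then intersect. The first has 7 states tracking the last 2 symbols read; the second has 3 states tracking partial matches of the forbidden pattern `11`. A product state is a pair (one from each), accepting exactly when both do.
10 states suffice.
        0   1  
>  q0   q1  q2 
   q1   q3  q4 
   q2   q5  q6 
 * q3   q3  q4 
 * q4   q5  q6 
   q5   q3  q4 
   q6   q7  q6 
   q7   q8  q9 
   q8   q8  q9 
   q9   q7  q6 
(> = start, * = accepting)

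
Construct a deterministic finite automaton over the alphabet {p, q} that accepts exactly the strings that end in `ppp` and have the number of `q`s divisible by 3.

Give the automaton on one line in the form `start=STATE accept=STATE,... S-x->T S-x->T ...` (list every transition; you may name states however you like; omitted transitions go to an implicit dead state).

Handle the two conditions separately and then intersect. One (4 states) tracks how much of the suffix `ppp` has currently been matched; the other (3 states) tracks the count of `q`s modulo 3. Each combined state is a pair, one component from each; accept when both components accept. Equivalent product states are then merged.
With 6 states:
       p  q 
>  A   B  C 
   B   D  C 
   C   C  E 
   D   F  C 
   E   E  A 
 * F   F  C 
(> = start, * = accepting)

start=A accept=F A-p->B A-q->C B-p->D B-q->C C-p->C C-q->E D-p->F D-q->C E-p->E E-q->A F-p->F F-q->C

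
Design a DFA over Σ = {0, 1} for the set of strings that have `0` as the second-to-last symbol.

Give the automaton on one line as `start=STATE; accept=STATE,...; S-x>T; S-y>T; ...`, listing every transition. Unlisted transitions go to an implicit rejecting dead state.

start=q0; accept=q3,q4; q0-0>q1; q0-1>q2; q1-0>q3; q1-1>q4; q2-0>q5; q2-1>q6; q3-0>q3; q3-1>q4; q4-0>q5; q4-1>q6; q5-0>q3; q5-1>q4; q6-0>q5; q6-1>q6

Because acceptance depends on a position counted from the end, the machine has to buffer the most recent 2 symbols. Make each state the string of the last up-to-2 symbols read; on input `x` shift the window left and append `x`. Accept when the buffered window has length 2 and begins with `0`.
A 7-state machine:
        0   1  
>  q0   q1  q2 
   q1   q3  q4 
   q2   q5  q6 
 * q3   q3  q4 
 * q4   q5  q6 
   q5   q3  q4 
   q6   q5  q6 
(> = start, * = accepting)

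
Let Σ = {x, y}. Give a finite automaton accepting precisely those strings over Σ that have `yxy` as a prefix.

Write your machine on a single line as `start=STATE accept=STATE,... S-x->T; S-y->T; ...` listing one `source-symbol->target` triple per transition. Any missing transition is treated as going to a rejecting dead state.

Walk along `yxy` while the input agrees: from A take `y` to B, and so on. Any deviation drops to the rejecting sink E. Once D is reached the prefix is confirmed and every continuation is accepted.
A 5-state machine:
       x  y 
>  A   E  B 
   B   C  E 
   C   E  D 
 * D   D  D 
   E   E  E 
(> = start, * = accepting)

start=A; accept=D; A-x->E; A-y->B; B-x->C; B-y->E; C-x->E; C-y->D; D-x->D; D-y->D; E-x->E; E-y->E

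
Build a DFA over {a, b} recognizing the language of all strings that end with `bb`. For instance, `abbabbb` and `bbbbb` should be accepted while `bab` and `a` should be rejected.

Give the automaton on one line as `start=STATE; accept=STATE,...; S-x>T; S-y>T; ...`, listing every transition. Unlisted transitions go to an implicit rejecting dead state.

Remember how much of `bb` the current input suffix matches. State q0 means no match yet; q1 means the last symbol is `b`; q2 means the last 2 symbols are `bb`. Only q2 accepts. On a mismatch, fall back to the longest proper suffix that is still a prefix of `bb`.
        a   b  
>  q0   q0  q1 
   q1   q0  q2 
 * q2   q0  q2 
(> = start, * = accepting)

start=q0; accept=q2; q0-a>q0; q0-b>q1; q1-a>q0; q1-b>q2; q2-a>q0; q2-b>q2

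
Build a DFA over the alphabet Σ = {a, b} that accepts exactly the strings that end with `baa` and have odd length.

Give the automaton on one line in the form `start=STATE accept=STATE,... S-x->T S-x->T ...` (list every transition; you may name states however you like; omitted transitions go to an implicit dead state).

Build one automaton per condition and run them in lockstep. One (4 states) tracks how much of the suffix `baa` has currently been matched; the other (2 states) tracks the input length modulo 2. Each combined state is a pair, one component from each; accept when both components accept.
With 8 states:
        a   b  
>  q0   q1  q2 
   q1   q0  q3 
   q2   q4  q3 
   q3   q5  q2 
   q4   q6  q2 
   q5   q7  q3 
 * q6   q0  q3 
   q7   q1  q2 
(> = start, * = accepting)

start=q0 accept=q6 q0-a->q1 q0-b->q2 q1-a->q0 q1-b->q3 q2-a->q4 q2-b->q3 q3-a->q5 q3-b->q2 q4-a->q6 q4-b->q2 q5-a->q7 q5-b->q3 q6-a->q0 q6-b->q3 q7-a->q1 q7-b->q2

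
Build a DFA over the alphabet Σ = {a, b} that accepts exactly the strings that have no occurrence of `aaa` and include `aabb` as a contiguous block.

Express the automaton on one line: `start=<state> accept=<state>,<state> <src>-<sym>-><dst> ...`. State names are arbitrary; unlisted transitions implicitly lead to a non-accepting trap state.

start=q0 accept=q6,q9,q11 q0-a->q1 q0-b->q0 q1-a->q2 q1-b->q0 q2-a->q3 q2-b->q4 q3-a->q3 q3-b->q5 q4-a->q1 q4-b->q6 q5-a->q7 q5-b->q8 q6-a->q9 q6-b->q6 q7-a->q3 q7-b->q10 q8-a->q8 q8-b->q8 q9-a->q11 q9-b->q6 q10-a->q7 q10-b->q10 q11-a->q8 q11-b->q6

Run two small machines in parallel and take their product. One (4 states) tracks partial matches of the forbidden pattern `aaa`; the other (5 states) tracks whether and how much of `aabb` has been seen. Each combined state is a pair, one component from each; accept when both components accept.
          a    b  
>  q0     q1   q0 
   q1     q2   q0 
   q2     q3   q4 
   q3     q3   q5 
   q4     q1   q6 
   q5     q7   q8 
 * q6     q9   q6 
   q7     q3  q10 
   q8     q8   q8 
 * q9    q11   q6 
   q10    q7  q10 
 * q11    q8   q6 
(> = start, * = accepting)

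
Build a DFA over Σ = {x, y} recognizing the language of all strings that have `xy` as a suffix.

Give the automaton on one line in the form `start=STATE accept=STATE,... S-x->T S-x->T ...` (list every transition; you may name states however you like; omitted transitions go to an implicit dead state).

start=s0 accept=s2 s0-x->s1 s0-y->s0 s1-x->s1 s1-y->s2 s2-x->s1 s2-y->s0

Remember how much of `xy` the current input suffix matches. State s0 means no match yet; s1 means the last symbol is `x`; s2 means the last 2 symbols are `xy`. Only s2 accepts. On a mismatch, fall back to the longest proper suffix that is still a prefix of `xy`.
3 states suffice.
        x   y  
>  s0   s1  s0 
   s1   s1  s2 
 * s2   s1  s0 
(> = start, * = accepting)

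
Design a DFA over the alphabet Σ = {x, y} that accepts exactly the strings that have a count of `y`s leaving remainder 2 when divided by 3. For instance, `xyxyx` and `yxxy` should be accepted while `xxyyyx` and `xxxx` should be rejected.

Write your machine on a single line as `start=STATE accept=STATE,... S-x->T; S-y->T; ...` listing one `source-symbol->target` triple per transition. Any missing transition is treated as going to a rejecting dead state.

start=A; accept=C; A-x->A; A-y->B; B-x->B; B-y->C; C-x->C; C-y->A

The only thing that matters is how many `y`s have appeared, reduced mod 3. Use one state per residue: A for 0, …, C for 2. Reading `y` moves to the next residue; anything else stays put. C is accepting.
3 states suffice.
       x  y 
>  A   A  B 
   B   B  C 
 * C   C  A 
(> = start, * = accepting)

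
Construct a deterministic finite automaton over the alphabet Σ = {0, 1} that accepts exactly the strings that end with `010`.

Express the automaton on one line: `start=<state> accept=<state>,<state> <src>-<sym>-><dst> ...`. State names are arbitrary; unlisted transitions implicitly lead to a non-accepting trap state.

start=A accept=D A-0->B A-1->A B-0->B B-1->C C-0->D C-1->A D-0->B D-1->C

Remember how much of `010` the current input suffix matches. State A means no match yet; B means the last symbol is `0`; C means the last 2 symbols are `01`; D means the last 3 symbols are `010`. Only D accepts. On a mismatch, fall back to the longest proper suffix that is still a prefix of `010`.
A 4-state machine:
       0  1 
>  A   B  A 
   B   B  C 
   C   D  A 
 * D   B  C 
(> = start, * = accepting)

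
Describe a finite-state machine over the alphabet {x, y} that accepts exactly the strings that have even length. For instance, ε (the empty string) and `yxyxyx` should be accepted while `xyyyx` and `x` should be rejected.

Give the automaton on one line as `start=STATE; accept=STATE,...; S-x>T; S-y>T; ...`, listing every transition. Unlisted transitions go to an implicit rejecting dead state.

start=q0; accept=q0; q0-x>q1; q0-y>q1; q1-x>q0; q1-y>q0

Count input length modulo 2: every symbol advances one step around the cycle q0 → q1 → q0. Accept at q0.
A 2-state machine:
        x   y  
>* q0   q1  q1 
   q1   q0  q0 
(> = start, * = accepting)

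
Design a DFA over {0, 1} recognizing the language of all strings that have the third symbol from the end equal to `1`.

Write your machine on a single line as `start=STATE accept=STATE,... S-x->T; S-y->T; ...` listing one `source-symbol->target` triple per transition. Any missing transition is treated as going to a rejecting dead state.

start=q0; accept=q11,q12,q13,q14; q0-0->q1; q0-1->q2; q1-0->q3; q1-1->q4; q2-0->q5; q2-1->q6; q3-0->q7; q3-1->q8; q4-0->q9; q4-1->q10; q5-0->q11; q5-1->q12; q6-0->q13; q6-1->q14; q7-0->q7; q7-1->q8; q8-0->q9; q8-1->q10; q9-0->q11; q9-1->q12; q10-0->q13; q10-1->q14; q11-0->q7; q11-1->q8; q12-0->q9; q12-1->q10; q13-0->q11; q13-1->q12; q14-0->q13; q14-1->q14

Because acceptance depends on a position counted from the end, the machine has to buffer the most recent 3 symbols. Make each state the string of the last up-to-3 symbols read; on input `x` shift the window left and append `x`. Accept when the buffered window has length 3 and begins with `1`.
15 states suffice.
          0    1  
>  q0     q1   q2 
   q1     q3   q4 
   q2     q5   q6 
   q3     q7   q8 
   q4     q9  q10 
   q5    q11  q12 
   q6    q13  q14 
   q7     q7   q8 
   q8     q9  q10 
   q9    q11  q12 
   q10   q13  q14 
 * q11    q7   q8 
 * q12    q9  q10 
 * q13   q11  q12 
 * q14   q13  q14 
(> = start, * = accepting)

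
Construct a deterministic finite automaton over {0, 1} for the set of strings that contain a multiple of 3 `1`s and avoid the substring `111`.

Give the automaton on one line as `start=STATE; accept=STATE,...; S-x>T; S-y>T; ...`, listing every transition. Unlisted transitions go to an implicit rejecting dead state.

Build one automaton per condition and run them in lockstep. The first has 3 states tracking the count of `1`s modulo 3; the second has 4 states tracking partial matches of the forbidden pattern `111`. A product state is a pair (one from each), accepting exactly when both do.
12 states suffice.
          0    1  
>* q0     q0   q1 
   q1     q2   q3 
   q2     q2   q4 
   q3     q5   q6 
   q4     q5   q7 
   q5     q5   q8 
   q6     q6   q9 
 * q7     q0   q9 
 * q8     q0  q10 
   q9     q9  q11 
   q10    q2  q11 
   q11   q11   q6 
(> = start, * = accepting)

start=q0; accept=q0,q7,q8; q0-0>q0; q0-1>q1; q1-0>q2; q1-1>q3; q2-0>q2; q2-1>q4; q3-0>q5; q3-1>q6; q4-0>q5; q4-1>q7; q5-0>q5; q5-1>q8; q6-0>q6; q6-1>q9; q7-0>q0; q7-1>q9; q8-0>q0; q8-1>q10; q9-0>q9; q9-1>q11; q10-0>q2; q10-1>q11; q11-0>q11; q11-1>q6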